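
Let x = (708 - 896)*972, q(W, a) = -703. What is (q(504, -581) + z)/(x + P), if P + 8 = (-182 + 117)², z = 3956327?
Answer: -3955624/178519 ≈ -22.158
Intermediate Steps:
P = 4217 (P = -8 + (-182 + 117)² = -8 + (-65)² = -8 + 4225 = 4217)
x = -182736 (x = -188*972 = -182736)
(q(504, -581) + z)/(x + P) = (-703 + 3956327)/(-182736 + 4217) = 3955624/(-178519) = 3955624*(-1/178519) = -3955624/178519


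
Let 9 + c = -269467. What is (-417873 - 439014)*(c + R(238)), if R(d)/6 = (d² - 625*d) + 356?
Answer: 702626774712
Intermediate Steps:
R(d) = 2136 - 3750*d + 6*d² (R(d) = 6*((d² - 625*d) + 356) = 6*(356 + d² - 625*d) = 2136 - 3750*d + 6*d²)
c = -269476 (c = -9 - 269467 = -269476)
(-417873 - 439014)*(c + R(238)) = (-417873 - 439014)*(-269476 + (2136 - 3750*238 + 6*238²)) = -856887*(-269476 + (2136 - 892500 + 6*56644)) = -856887*(-269476 + (2136 - 892500 + 339864)) = -856887*(-269476 - 550500) = -856887*(-819976) = 702626774712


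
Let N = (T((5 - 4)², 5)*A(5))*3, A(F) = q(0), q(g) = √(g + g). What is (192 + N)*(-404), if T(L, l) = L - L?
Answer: -77568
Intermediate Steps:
q(g) = √2*√g (q(g) = √(2*g) = √2*√g)
A(F) = 0 (A(F) = √2*√0 = √2*0 = 0)
T(L, l) = 0
N = 0 (N = (0*0)*3 = 0*3 = 0)
(192 + N)*(-404) = (192 + 0)*(-404) = 192*(-404) = -77568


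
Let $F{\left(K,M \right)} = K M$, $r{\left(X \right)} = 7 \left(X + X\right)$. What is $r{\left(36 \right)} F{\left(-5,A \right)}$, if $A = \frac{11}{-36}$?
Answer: $770$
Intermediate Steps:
$r{\left(X \right)} = 14 X$ ($r{\left(X \right)} = 7 \cdot 2 X = 14 X$)
$A = - \frac{11}{36}$ ($A = 11 \left(- \frac{1}{36}\right) = - \frac{11}{36} \approx -0.30556$)
$r{\left(36 \right)} F{\left(-5,A \right)} = 14 \cdot 36 \left(\left(-5\right) \left(- \frac{11}{36}\right)\right) = 504 \cdot \frac{55}{36} = 770$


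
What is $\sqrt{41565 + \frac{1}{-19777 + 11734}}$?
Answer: $\frac{\sqrt{2688833565642}}{8043} \approx 203.88$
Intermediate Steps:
$\sqrt{41565 + \frac{1}{-19777 + 11734}} = \sqrt{41565 + \frac{1}{-8043}} = \sqrt{41565 - \frac{1}{8043}} = \sqrt{\frac{334307294}{8043}} = \frac{\sqrt{2688833565642}}{8043}$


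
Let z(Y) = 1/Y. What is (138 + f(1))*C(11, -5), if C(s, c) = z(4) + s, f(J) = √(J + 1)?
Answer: 3105/2 + 45*√2/4 ≈ 1568.4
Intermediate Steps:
f(J) = √(1 + J)
C(s, c) = ¼ + s (C(s, c) = 1/4 + s = ¼ + s)
(138 + f(1))*C(11, -5) = (138 + √(1 + 1))*(¼ + 11) = (138 + √2)*(45/4) = 3105/2 + 45*√2/4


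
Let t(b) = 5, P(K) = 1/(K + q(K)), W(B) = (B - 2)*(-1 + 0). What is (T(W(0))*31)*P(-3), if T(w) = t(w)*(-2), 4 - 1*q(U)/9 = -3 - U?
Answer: -310/33 ≈ -9.3939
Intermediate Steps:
q(U) = 63 + 9*U (q(U) = 36 - 9*(-3 - U) = 36 + (27 + 9*U) = 63 + 9*U)
W(B) = 2 - B (W(B) = (-2 + B)*(-1) = 2 - B)
P(K) = 1/(63 + 10*K) (P(K) = 1/(K + (63 + 9*K)) = 1/(63 + 10*K))
T(w) = -10 (T(w) = 5*(-2) = -10)
(T(W(0))*31)*P(-3) = (-10*31)/(63 + 10*(-3)) = -310/(63 - 30) = -310/33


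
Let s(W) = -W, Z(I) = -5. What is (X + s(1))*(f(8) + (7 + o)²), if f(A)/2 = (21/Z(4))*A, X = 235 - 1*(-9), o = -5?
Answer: -76788/5 ≈ -15358.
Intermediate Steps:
X = 244 (X = 235 + 9 = 244)
f(A) = -42*A/5 (f(A) = 2*((21/(-5))*A) = 2*((21*(-⅕))*A) = 2*(-21*A/5) = -42*A/5)
(X + s(1))*(f(8) + (7 + o)²) = (244 - 1*1)*(-42/5*8 + (7 - 5)²) = (244 - 1)*(-336/5 + 2²) = 243*(-336/5 + 4) = 243*(-316/5) = -76788/5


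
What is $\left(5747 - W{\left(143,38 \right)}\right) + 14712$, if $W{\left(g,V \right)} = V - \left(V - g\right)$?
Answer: $20316$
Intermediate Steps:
$W{\left(g,V \right)} = g$ ($W{\left(g,V \right)} = V - \left(V - g\right) = g$)
$\left(5747 - W{\left(143,38 \right)}\right) + 14712 = \left(5747 - 143\right) + 14712 = 5604 + 14712 = 20316$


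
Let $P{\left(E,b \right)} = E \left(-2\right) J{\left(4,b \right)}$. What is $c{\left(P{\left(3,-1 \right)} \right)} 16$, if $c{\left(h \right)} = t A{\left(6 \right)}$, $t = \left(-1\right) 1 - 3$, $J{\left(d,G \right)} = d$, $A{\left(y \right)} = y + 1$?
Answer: $-448$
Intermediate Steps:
$A{\left(y \right)} = 1 + y$
$t = -4$ ($t = -1 - 3 = -4$)
$P{\left(E,b \right)} = - 8 E$ ($P{\left(E,b \right)} = E \left(-2\right) 4 = - 2 E 4 = - 8 E$)
$c{\left(h \right)} = -28$ ($c{\left(h \right)} = - 4 \left(1 + 6\right) = \left(-4\right) 7 = -28$)
$c{\left(P{\left(3,-1 \right)} \right)} 16 = \left(-28\right) 16 = -448$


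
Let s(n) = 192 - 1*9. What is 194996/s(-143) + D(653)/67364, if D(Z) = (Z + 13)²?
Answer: 3304220323/3081903 ≈ 1072.1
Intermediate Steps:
D(Z) = (13 + Z)²
s(n) = 183 (s(n) = 192 - 9 = 183)
194996/s(-143) + D(653)/67364 = 194996/183 + (13 + 653)²/67364 = 194996*(1/183) + 666²*(1/67364) = 194996/183 + 443556*(1/67364) = 194996/183 + 110889/16841 = 3304220323/3081903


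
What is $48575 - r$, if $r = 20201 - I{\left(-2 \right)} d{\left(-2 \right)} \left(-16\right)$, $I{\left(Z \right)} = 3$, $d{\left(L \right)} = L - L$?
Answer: $28374$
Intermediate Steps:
$d{\left(L \right)} = 0$
$r = 20201$ ($r = 20201 - 3 \cdot 0 \left(-16\right) = 20201 - 0 \left(-16\right) = 20201 - 0 = 20201 + 0 = 20201$)
$48575 - r = 48575 - 20201 = 28374$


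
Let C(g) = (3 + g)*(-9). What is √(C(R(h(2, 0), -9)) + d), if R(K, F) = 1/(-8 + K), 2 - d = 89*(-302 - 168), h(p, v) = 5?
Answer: 4*√2613 ≈ 204.47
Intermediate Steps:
d = 41832 (d = 2 - 89*(-302 - 168) = 2 - 89*(-470) = 2 - 1*(-41830) = 2 + 41830 = 41832)
C(g) = -27 - 9*g
√(C(R(h(2, 0), -9)) + d) = √((-27 - 9/(-8 + 5)) + 41832) = √((-27 - 9/(-3)) + 41832) = √((-27 - 9*(-⅓)) + 41832) = √((-27 + 3) + 41832) = √(-24 + 41832) = √41808 = 4*√2613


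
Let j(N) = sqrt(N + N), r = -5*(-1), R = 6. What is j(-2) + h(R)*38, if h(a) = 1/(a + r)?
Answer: 38/11 + 2*I ≈ 3.4545 + 2.0*I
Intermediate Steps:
r = 5
h(a) = 1/(5 + a) (h(a) = 1/(a + 5) = 1/(5 + a))
j(N) = sqrt(2)*sqrt(N) (j(N) = sqrt(2*N) = sqrt(2)*sqrt(N))
j(-2) + h(R)*38 = sqrt(2)*sqrt(-2) + 38/(5 + 6) = sqrt(2)*(I*sqrt(2)) + 38/11 = 2*I + (1/11)*38 = 2*I + 38/11 = 38/11 + 2*I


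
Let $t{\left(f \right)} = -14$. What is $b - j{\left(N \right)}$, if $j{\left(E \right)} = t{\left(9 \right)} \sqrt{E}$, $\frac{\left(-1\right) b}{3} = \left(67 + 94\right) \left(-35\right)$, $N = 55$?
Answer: $16905 + 14 \sqrt{55} \approx 17009.0$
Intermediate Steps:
$b = 16905$ ($b = - 3 \left(67 + 94\right) \left(-35\right) = - 3 \cdot 161 \left(-35\right) = \left(-3\right) \left(-5635\right) = 16905$)
$j{\left(E \right)} = - 14 \sqrt{E}$
$b - j{\left(N \right)} = 16905 - - 14 \sqrt{55} = 16905 + 14 \sqrt{55}$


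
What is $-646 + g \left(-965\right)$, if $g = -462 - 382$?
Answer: $813814$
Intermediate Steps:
$g = -844$ ($g = -462 - 382 = -844$)
$-646 + g \left(-965\right) = -646 - -814460 = -646 + 814460 = 813814$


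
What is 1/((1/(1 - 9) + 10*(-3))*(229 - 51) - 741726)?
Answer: -4/2988353 ≈ -1.3385e-6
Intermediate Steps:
1/((1/(1 - 9) + 10*(-3))*(229 - 51) - 741726) = 1/((1/(-8) - 30)*178 - 741726) = 1/((-⅛ - 30)*178 - 741726) = 1/(-241/8*178 - 741726) = 1/(-21449/4 - 741726) = 1/(-2988353/4) = -4/2988353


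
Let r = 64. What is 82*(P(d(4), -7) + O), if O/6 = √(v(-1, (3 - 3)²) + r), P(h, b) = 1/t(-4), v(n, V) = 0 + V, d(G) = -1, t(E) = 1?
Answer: 4018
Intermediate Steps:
v(n, V) = V
P(h, b) = 1 (P(h, b) = 1/1 = 1)
O = 48 (O = 6*√((3 - 3)² + 64) = 6*√(0² + 64) = 6*√(0 + 64) = 6*√64 = 6*8 = 48)
82*(P(d(4), -7) + O) = 82*(1 + 48) = 82*49 = 4018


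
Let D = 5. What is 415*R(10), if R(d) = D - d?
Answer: -2075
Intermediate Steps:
R(d) = 5 - d
415*R(10) = 415*(5 - 1*10) = 415*(5 - 10) = 415*(-5) = -2075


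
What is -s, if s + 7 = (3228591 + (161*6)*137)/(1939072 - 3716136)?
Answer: 15800381/1777064 ≈ 8.8913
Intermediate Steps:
s = -15800381/1777064 (s = -7 + (3228591 + (161*6)*137)/(1939072 - 3716136) = -7 + (3228591 + 966*137)/(-1777064) = -7 + (3228591 + 132342)*(-1/1777064) = -7 + 3360933*(-1/1777064) = -7 - 3360933/1777064 = -15800381/1777064 ≈ -8.8913)
-s = -1*(-15800381/1777064) = 15800381/1777064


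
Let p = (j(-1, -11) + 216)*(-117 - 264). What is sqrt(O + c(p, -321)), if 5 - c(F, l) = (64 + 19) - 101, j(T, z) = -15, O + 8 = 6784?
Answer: sqrt(6799) ≈ 82.456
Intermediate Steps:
O = 6776 (O = -8 + 6784 = 6776)
p = -76581 (p = (-15 + 216)*(-117 - 264) = 201*(-381) = -76581)
c(F, l) = 23 (c(F, l) = 5 - ((64 + 19) - 101) = 5 - (83 - 101) = 5 - 1*(-18) = 5 + 18 = 23)
sqrt(O + c(p, -321)) = sqrt(6776 + 23) = sqrt(6799)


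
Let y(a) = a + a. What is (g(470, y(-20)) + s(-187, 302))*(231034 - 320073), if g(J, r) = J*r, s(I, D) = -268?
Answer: 1697795652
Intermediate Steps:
y(a) = 2*a
(g(470, y(-20)) + s(-187, 302))*(231034 - 320073) = (470*(2*(-20)) - 268)*(231034 - 320073) = (470*(-40) - 268)*(-89039) = (-18800 - 268)*(-89039) = -19068*(-89039) = 1697795652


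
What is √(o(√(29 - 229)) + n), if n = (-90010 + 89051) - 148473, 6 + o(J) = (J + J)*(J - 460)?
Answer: √(-149838 - 9200*I*√2) ≈ 16.79 - 387.45*I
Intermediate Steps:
o(J) = -6 + 2*J*(-460 + J) (o(J) = -6 + (J + J)*(J - 460) = -6 + (2*J)*(-460 + J) = -6 + 2*J*(-460 + J))
n = -149432 (n = -959 - 148473 = -149432)
√(o(√(29 - 229)) + n) = √((-6 - 920*√(29 - 229) + 2*(√(29 - 229))²) - 149432) = √((-6 - 9200*I*√2 + 2*(√(-200))²) - 149432) = √((-6 - 9200*I*√2 + 2*(10*I*√2)²) - 149432) = √((-6 - 9200*I*√2 + 2*(-200)) - 149432) = √((-6 - 9200*I*√2 - 400) - 149432) = √((-406 - 9200*I*√2) - 149432) = √(-149838 - 9200*I*√2)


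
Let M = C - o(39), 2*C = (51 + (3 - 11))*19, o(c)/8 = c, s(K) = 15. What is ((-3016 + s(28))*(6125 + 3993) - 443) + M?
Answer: -60728929/2 ≈ -3.0364e+7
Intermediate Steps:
o(c) = 8*c
C = 817/2 (C = ((51 + (3 - 11))*19)/2 = ((51 - 8)*19)/2 = (43*19)/2 = (½)*817 = 817/2 ≈ 408.50)
M = 193/2 (M = 817/2 - 8*39 = 817/2 - 1*312 = 817/2 - 312 = 193/2 ≈ 96.500)
((-3016 + s(28))*(6125 + 3993) - 443) + M = ((-3016 + 15)*(6125 + 3993) - 443) + 193/2 = (-3001*10118 - 443) + 193/2 = (-30364118 - 443) + 193/2 = -30364561 + 193/2 = -60728929/2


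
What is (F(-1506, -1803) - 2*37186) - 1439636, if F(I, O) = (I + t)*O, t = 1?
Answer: 1199507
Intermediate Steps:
F(I, O) = O*(1 + I) (F(I, O) = (I + 1)*O = (1 + I)*O = O*(1 + I))
(F(-1506, -1803) - 2*37186) - 1439636 = (-1803*(1 - 1506) - 2*37186) - 1439636 = (-1803*(-1505) - 74372) - 1439636 = (2713515 - 74372) - 1439636 = 2639143 - 1439636 = 1199507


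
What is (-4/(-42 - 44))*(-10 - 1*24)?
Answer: -68/43 ≈ -1.5814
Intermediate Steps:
(-4/(-42 - 44))*(-10 - 1*24) = (-4/(-86))*(-10 - 24) = -1/86*(-4)*(-34) = (2/43)*(-34) = -68/43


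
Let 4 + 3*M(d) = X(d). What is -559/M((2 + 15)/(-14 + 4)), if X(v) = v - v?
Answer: 1677/4 ≈ 419.25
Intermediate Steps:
X(v) = 0
M(d) = -4/3 (M(d) = -4/3 + (1/3)*0 = -4/3 + 0 = -4/3)
-559/M((2 + 15)/(-14 + 4)) = -559/(-4/3) = -559*(-3/4) = 1677/4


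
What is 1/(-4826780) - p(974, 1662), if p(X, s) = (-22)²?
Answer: -2336161521/4826780 ≈ -484.00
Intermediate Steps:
p(X, s) = 484
1/(-4826780) - p(974, 1662) = 1/(-4826780) - 1*484 = -1/4826780 - 484 = -2336161521/4826780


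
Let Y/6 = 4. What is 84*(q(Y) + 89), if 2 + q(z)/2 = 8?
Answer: 8484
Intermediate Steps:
Y = 24 (Y = 6*4 = 24)
q(z) = 12 (q(z) = -4 + 2*8 = -4 + 16 = 12)
84*(q(Y) + 89) = 84*(12 + 89) = 84*101 = 8484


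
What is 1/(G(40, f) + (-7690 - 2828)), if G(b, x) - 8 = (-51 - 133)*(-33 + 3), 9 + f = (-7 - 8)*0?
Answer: -1/4990 ≈ -0.00020040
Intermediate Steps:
f = -9 (f = -9 + (-7 - 8)*0 = -9 - 15*0 = -9 + 0 = -9)
G(b, x) = 5528 (G(b, x) = 8 + (-51 - 133)*(-33 + 3) = 8 - 184*(-30) = 8 + 5520 = 5528)
1/(G(40, f) + (-7690 - 2828)) = 1/(5528 + (-7690 - 2828)) = 1/(5528 - 10518) = 1/(-4990) = -1/4990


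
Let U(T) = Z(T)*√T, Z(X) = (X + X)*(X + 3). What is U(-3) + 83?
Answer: 83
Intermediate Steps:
Z(X) = 2*X*(3 + X) (Z(X) = (2*X)*(3 + X) = 2*X*(3 + X))
U(T) = 2*T^(3/2)*(3 + T) (U(T) = (2*T*(3 + T))*√T = 2*T^(3/2)*(3 + T))
U(-3) + 83 = 2*(-3)^(3/2)*(3 - 3) + 83 = 2*(-3*I*√3)*0 + 83 = 0 + 83 = 83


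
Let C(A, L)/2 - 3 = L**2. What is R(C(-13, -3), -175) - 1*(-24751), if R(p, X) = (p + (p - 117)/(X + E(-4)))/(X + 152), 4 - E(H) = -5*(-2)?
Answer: 103033976/4163 ≈ 24750.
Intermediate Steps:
E(H) = -6 (E(H) = 4 - (-5)*(-2) = 4 - 1*10 = 4 - 10 = -6)
C(A, L) = 6 + 2*L**2
R(p, X) = (p + (-117 + p)/(-6 + X))/(152 + X) (R(p, X) = (p + (p - 117)/(X - 6))/(X + 152) = (p + (-117 + p)/(-6 + X))/(152 + X))
R(C(-13, -3), -175) - 1*(-24751) = (-117 - 5*(6 + 2*(-3)**2) - 175*(6 + 2*(-3)**2))/(-912 + (-175)**2 + 146*(-175)) - 1*(-24751) = (-117 - 5*(6 + 2*9) - 175*(6 + 2*9))/(-912 + 30625 - 25550) + 24751 = (-117 - 5*(6 + 18) - 175*(6 + 18))/4163 + 24751 = (-117 - 5*24 - 175*24)/4163 + 24751 = (-117 - 120 - 4200)/4163 + 24751 = (1/4163)*(-4437) + 24751 = -4437/4163 + 24751 = 103033976/4163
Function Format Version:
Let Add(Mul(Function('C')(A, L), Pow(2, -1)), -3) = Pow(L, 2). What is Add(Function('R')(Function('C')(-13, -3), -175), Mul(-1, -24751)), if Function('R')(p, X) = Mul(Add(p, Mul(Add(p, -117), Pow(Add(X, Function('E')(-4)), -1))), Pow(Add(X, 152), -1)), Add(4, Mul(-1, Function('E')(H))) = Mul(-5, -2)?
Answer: Rational(103033976, 4163) ≈ 24750.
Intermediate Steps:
Function('E')(H) = -6 (Function('E')(H) = Add(4, Mul(-1, Mul(-5, -2))) = Add(4, Mul(-1, 10)) = Add(4, -10) = -6)
Function('C')(A, L) = Add(6, Mul(2, Pow(L, 2)))
Function('R')(p, X) = Mul(Pow(Add(152, X), -1), Add(p, Mul(Pow(Add(-6, X), -1), Add(-117, p)))) (Function('R')(p, X) = Mul(Add(p, Mul(Add(p, -117), Pow(Add(X, -6), -1))), Pow(Add(X, 152), -1)) = Mul(Add(p, Mul(Add(-117, p), Pow(Add(-6, X), -1))), Pow(Add(152, X), -1)) = Mul(Add(p, Mul(Pow(Add(-6, X), -1), Add(-117, p))), Pow(Add(152, X), -1)) = Mul(Pow(Add(152, X), -1), Add(p, Mul(Pow(Add(-6, X), -1), Add(-117, p)))))
Add(Function('R')(Function('C')(-13, -3), -175), Mul(-1, -24751)) = Add(Mul(Pow(Add(-912, Pow(-175, 2), Mul(146, -175)), -1), Add(-117, Mul(-5, Add(6, Mul(2, Pow(-3, 2)))), Mul(-175, Add(6, Mul(2, Pow(-3, 2)))))), Mul(-1, -24751)) = Add(Mul(Pow(Add(-912, 30625, -25550), -1), Add(-117, Mul(-5, Add(6, Mul(2, 9))), Mul(-175, Add(6, Mul(2, 9))))), 24751) = Add(Mul(Pow(4163, -1), Add(-117, Mul(-5, Add(6, 18)), Mul(-175, Add(6, 18)))), 24751) = Add(Mul(Rational(1, 4163), Add(-117, Mul(-5, 24), Mul(-175, 24))), 24751) = Add(Mul(Rational(1, 4163), Add(-117, -120, -4200)), 24751) = Add(Mul(Rational(1, 4163), -4437), 24751) = Add(Rational(-4437, 4163), 24751) = Rational(103033976, 4163)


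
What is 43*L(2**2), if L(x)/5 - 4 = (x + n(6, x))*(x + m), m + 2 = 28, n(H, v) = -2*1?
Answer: 13760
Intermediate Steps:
n(H, v) = -2
m = 26 (m = -2 + 28 = 26)
L(x) = 20 + 5*(-2 + x)*(26 + x) (L(x) = 20 + 5*((x - 2)*(x + 26)) = 20 + 5*((-2 + x)*(26 + x)) = 20 + 5*(-2 + x)*(26 + x))
43*L(2**2) = 43*(-240 + 5*(2**2)**2 + 120*2**2) = 43*(-240 + 5*4**2 + 120*4) = 43*(-240 + 5*16 + 480) = 43*(-240 + 80 + 480) = 43*320 = 13760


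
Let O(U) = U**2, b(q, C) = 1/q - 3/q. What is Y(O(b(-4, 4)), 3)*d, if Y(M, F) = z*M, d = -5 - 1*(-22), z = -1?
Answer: -17/4 ≈ -4.2500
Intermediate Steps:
b(q, C) = -2/q (b(q, C) = 1/q - 3/q = -2/q)
d = 17 (d = -5 + 22 = 17)
Y(M, F) = -M
Y(O(b(-4, 4)), 3)*d = -(-2/(-4))**2*17 = -(-2*(-1/4))**2*17 = -(1/2)**2*17 = -1*1/4*17 = -1/4*17 = -17/4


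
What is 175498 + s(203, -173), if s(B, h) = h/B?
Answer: 35625921/203 ≈ 1.7550e+5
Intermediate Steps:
s(B, h) = h/B
175498 + s(203, -173) = 175498 - 173/203 = 35625921/203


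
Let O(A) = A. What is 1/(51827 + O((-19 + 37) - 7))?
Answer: 1/51838 ≈ 1.9291e-5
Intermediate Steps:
1/(51827 + O((-19 + 37) - 7)) = 1/(51827 + ((-19 + 37) - 7)) = 1/(51827 + (18 - 7)) = 1/(51827 + 11) = 1/51838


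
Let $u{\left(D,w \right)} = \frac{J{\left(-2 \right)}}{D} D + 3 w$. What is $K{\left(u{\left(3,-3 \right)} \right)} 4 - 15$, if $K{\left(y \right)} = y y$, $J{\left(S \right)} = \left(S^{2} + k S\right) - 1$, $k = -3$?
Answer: $-15$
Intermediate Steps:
$J{\left(S \right)} = -1 + S^{2} - 3 S$ ($J{\left(S \right)} = \left(S^{2} - 3 S\right) - 1 = -1 + S^{2} - 3 S$)
$u{\left(D,w \right)} = 9 + 3 w$ ($u{\left(D,w \right)} = \frac{-1 + \left(-2\right)^{2} - -6}{D} D + 3 w = \frac{-1 + 4 + 6}{D} D + 3 w = \frac{9}{D} D + 3 w = 9 + 3 w$)
$K{\left(y \right)} = y^{2}$
$K{\left(u{\left(3,-3 \right)} \right)} 4 - 15 = \left(9 + 3 \left(-3\right)\right)^{2} \cdot 4 - 15 = \left(9 - 9\right)^{2} \cdot 4 - 15 = 0^{2} \cdot 4 - 15 = 0 \cdot 4 - 15 = 0 - 15 = -15$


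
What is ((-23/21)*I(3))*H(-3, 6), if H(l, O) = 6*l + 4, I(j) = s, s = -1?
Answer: -46/3 ≈ -15.333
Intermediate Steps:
I(j) = -1
H(l, O) = 4 + 6*l
((-23/21)*I(3))*H(-3, 6) = (-23/21*(-1))*(4 + 6*(-3)) = (-23*1/21*(-1))*(4 - 18) = -23/21*(-1)*(-14) = (23/21)*(-14) = -46/3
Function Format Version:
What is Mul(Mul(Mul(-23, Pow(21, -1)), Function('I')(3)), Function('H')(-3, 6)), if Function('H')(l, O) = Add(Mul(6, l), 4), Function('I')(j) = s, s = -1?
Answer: Rational(-46, 3) ≈ -15.333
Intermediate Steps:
Function('I')(j) = -1
Function('H')(l, O) = Add(4, Mul(6, l))
Mul(Mul(Mul(-23, Pow(21, -1)), Function('I')(3)), Function('H')(-3, 6)) = Mul(Mul(Mul(-23, Pow(21, -1)), -1), Add(4, Mul(6, -3))) = Mul(Mul(Mul(-23, Rational(1, 21)), -1), Add(4, -18)) = Mul(Mul(Rational(-23, 21), -1), -14) = Mul(Rational(23, 21), -14) = Rational(-46, 3)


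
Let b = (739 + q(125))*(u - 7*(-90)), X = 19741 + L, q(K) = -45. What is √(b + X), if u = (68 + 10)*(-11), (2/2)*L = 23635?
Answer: 14*I*√586 ≈ 338.9*I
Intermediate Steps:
L = 23635
X = 43376 (X = 19741 + 23635 = 43376)
u = -858 (u = 78*(-11) = -858)
b = -158232 (b = (739 - 45)*(-858 - 7*(-90)) = 694*(-858 + 630) = 694*(-228) = -158232)
√(b + X) = √(-158232 + 43376) = √(-114856) = 14*I*√586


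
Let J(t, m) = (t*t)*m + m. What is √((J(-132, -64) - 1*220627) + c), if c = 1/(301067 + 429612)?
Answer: 42*I*√404301067408427/730679 ≈ 1155.8*I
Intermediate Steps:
J(t, m) = m + m*t² (J(t, m) = t²*m + m = m*t² + m = m + m*t²)
c = 1/730679 ≈ 1.3686e-6
√((J(-132, -64) - 1*220627) + c) = √((-64*(1 + (-132)²) - 1*220627) + 1/730679) = √((-64*(1 + 17424) - 220627) + 1/730679) = √((-64*17425 - 220627) + 1/730679) = √((-1115200 - 220627) + 1/730679) = √(-1335827 + 1/730679) = √(-976060736532/730679) = 42*I*√404301067408427/730679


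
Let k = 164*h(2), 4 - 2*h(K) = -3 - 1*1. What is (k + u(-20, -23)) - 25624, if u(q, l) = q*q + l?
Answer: -24591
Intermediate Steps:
u(q, l) = l + q² (u(q, l) = q² + l = l + q²)
h(K) = 4 (h(K) = 2 - (-3 - 1*1)/2 = 2 - (-3 - 1)/2 = 2 - ½*(-4) = 2 + 2 = 4)
k = 656 (k = 164*4 = 656)
(k + u(-20, -23)) - 25624 = (656 + (-23 + (-20)²)) - 25624 = (656 + (-23 + 400)) - 25624 = (656 + 377) - 25624 = 1033 - 25624 = -24591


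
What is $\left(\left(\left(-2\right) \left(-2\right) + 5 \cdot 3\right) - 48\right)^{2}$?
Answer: $841$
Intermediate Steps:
$\left(\left(\left(-2\right) \left(-2\right) + 5 \cdot 3\right) - 48\right)^{2} = \left(\left(4 + 15\right) - 48\right)^{2} = \left(19 - 48\right)^{2} = \left(-29\right)^{2} = 841$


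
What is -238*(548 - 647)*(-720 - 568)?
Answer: -30347856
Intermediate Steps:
-238*(548 - 647)*(-720 - 568) = -(-23562)*(-1288) = -238*127512 = -30347856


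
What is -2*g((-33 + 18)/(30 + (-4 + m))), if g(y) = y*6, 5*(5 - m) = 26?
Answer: 300/43 ≈ 6.9767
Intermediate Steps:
m = -1/5 (m = 5 - 1/5*26 = 5 - 26/5 = -1/5 ≈ -0.20000)
g(y) = 6*y
-2*g((-33 + 18)/(30 + (-4 + m))) = -12*(-33 + 18)/(30 + (-4 - 1/5)) = -12*(-15/(30 - 21/5)) = -12*(-15/129/5) = -12*(-15*5/129) = -12*(-25)/43 = -2*(-150/43) = 300/43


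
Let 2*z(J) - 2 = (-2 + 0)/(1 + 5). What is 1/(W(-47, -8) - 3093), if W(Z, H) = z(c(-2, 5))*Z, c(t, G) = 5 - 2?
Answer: -6/18793 ≈ -0.00031927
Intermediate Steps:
c(t, G) = 3
z(J) = ⅚ (z(J) = 1 + ((-2 + 0)/(1 + 5))/2 = 1 + (-2/6)/2 = 1 + (-2*⅙)/2 = 1 + (½)*(-⅓) = 1 - ⅙ = ⅚)
W(Z, H) = 5*Z/6
1/(W(-47, -8) - 3093) = 1/((⅚)*(-47) - 3093) = 1/(-235/6 - 3093) = 1/(-18793/6) = -6/18793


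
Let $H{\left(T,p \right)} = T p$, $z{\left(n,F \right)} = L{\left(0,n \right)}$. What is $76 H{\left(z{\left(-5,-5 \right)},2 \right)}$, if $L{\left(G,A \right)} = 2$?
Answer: $304$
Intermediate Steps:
$z{\left(n,F \right)} = 2$
$76 H{\left(z{\left(-5,-5 \right)},2 \right)} = 76 \cdot 2 \cdot 2 = 76 \cdot 4 = 304$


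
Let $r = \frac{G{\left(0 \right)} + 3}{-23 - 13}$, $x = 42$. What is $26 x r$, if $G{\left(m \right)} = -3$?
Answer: $0$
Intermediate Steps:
$r = 0$ ($r = \frac{-3 + 3}{-23 - 13} = \frac{0}{-36} = 0 \left(- \frac{1}{36}\right) = 0$)
$26 x r = 26 \cdot 42 \cdot 0 = 1092 \cdot 0 = 0$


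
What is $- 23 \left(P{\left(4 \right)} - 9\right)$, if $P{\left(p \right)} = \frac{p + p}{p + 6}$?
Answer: $\frac{943}{5} \approx 188.6$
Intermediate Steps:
$P{\left(p \right)} = \frac{2 p}{6 + p}$
$- 23 \left(P{\left(4 \right)} - 9\right) = - 23 \left(2 \cdot 4 \frac{1}{6 + 4} - 9\right) = - 23 \left(2 \cdot 4 \cdot \frac{1}{10} - 9\right) = - 23 \left(\frac{4}{5} - 9\right) = \left(-23\right) \left(- \frac{41}{5}\right) = \frac{943}{5}$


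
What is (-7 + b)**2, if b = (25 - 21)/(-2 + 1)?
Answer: 121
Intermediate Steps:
b = -4 (b = 4/(-1) = 4*(-1) = -4)
(-7 + b)**2 = (-7 - 4)**2 = (-11)**2 = 121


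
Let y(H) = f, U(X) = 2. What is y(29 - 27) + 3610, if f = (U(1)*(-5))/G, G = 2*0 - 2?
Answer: 3615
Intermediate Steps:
G = -2 (G = 0 - 2 = -2)
f = 5 (f = (2*(-5))/(-2) = -10*(-½) = 5)
y(H) = 5
y(29 - 27) + 3610 = 5 + 3610 = 3615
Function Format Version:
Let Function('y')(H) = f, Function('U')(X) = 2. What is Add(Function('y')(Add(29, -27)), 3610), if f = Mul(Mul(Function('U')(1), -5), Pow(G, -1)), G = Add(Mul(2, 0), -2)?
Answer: 3615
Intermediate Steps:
G = -2 (G = Add(0, -2) = -2)
f = 5 (f = Mul(Mul(2, -5), Pow(-2, -1)) = Mul(-10, Rational(-1, 2)) = 5)
Function('y')(H) = 5
Add(Function('y')(Add(29, -27)), 3610) = Add(5, 3610) = 3615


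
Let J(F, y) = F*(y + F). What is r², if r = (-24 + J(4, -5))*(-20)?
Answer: 313600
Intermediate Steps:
J(F, y) = F*(F + y)
r = 560 (r = (-24 + 4*(4 - 5))*(-20) = (-24 + 4*(-1))*(-20) = (-24 - 4)*(-20) = -28*(-20) = 560)
r² = 560² = 313600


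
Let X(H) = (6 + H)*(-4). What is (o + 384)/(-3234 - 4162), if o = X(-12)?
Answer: -102/1849 ≈ -0.055165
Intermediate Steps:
X(H) = -24 - 4*H
o = 24 (o = -24 - 4*(-12) = -24 + 48 = 24)
(o + 384)/(-3234 - 4162) = (24 + 384)/(-3234 - 4162) = 408/(-7396) = 408*(-1/7396) = -102/1849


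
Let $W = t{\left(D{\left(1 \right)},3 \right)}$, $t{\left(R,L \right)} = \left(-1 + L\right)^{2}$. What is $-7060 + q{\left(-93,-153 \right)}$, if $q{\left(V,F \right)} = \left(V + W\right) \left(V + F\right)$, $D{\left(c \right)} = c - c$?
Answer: $14834$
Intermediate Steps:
$D{\left(c \right)} = 0$
$W = 4$ ($W = \left(-1 + 3\right)^{2} = 2^{2} = 4$)
$q{\left(V,F \right)} = \left(4 + V\right) \left(F + V\right)$ ($q{\left(V,F \right)} = \left(V + 4\right) \left(V + F\right) = \left(4 + V\right) \left(F + V\right)$)
$-7060 + q{\left(-93,-153 \right)} = -7060 + \left(\left(-93\right)^{2} + 4 \left(-153\right) + 4 \left(-93\right) - -14229\right) = -7060 + \left(8649 - 612 - 372 + 14229\right) = -7060 + 21894 = 14834$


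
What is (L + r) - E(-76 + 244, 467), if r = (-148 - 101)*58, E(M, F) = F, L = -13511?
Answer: -28420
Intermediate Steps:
r = -14442 (r = -249*58 = -14442)
(L + r) - E(-76 + 244, 467) = (-13511 - 14442) - 1*467 = -27953 - 467 = -28420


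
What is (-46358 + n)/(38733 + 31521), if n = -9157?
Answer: -18505/23418 ≈ -0.79020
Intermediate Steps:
(-46358 + n)/(38733 + 31521) = (-46358 - 9157)/(38733 + 31521) = -55515/70254 = -55515*1/70254 = -18505/23418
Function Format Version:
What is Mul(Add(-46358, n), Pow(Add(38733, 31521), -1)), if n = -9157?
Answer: Rational(-18505, 23418) ≈ -0.79020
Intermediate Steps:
Mul(Add(-46358, n), Pow(Add(38733, 31521), -1)) = Mul(Add(-46358, -9157), Pow(Add(38733, 31521), -1)) = Mul(-55515, Pow(70254, -1)) = Mul(-55515, Rational(1, 70254)) = Rational(-18505, 23418)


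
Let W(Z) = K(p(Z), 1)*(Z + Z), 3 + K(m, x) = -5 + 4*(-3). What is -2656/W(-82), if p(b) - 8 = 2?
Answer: -166/205 ≈ -0.80976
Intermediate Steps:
p(b) = 10 (p(b) = 8 + 2 = 10)
K(m, x) = -20 (K(m, x) = -3 + (-5 + 4*(-3)) = -3 + (-5 - 12) = -3 - 17 = -20)
W(Z) = -40*Z (W(Z) = -20*(Z + Z) = -40*Z)
-2656/W(-82) = -2656/((-40*(-82))) = -2656/3280 = -2656*1/3280 = -166/205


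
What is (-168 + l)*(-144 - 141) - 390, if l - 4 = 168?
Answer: -1530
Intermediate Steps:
l = 172 (l = 4 + 168 = 172)
(-168 + l)*(-144 - 141) - 390 = (-168 + 172)*(-144 - 141) - 390 = 4*(-285) - 390 = -1140 - 390 = -1530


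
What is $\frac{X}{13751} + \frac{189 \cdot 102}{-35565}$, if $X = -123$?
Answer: $- \frac{89822091}{163018105} \approx -0.55099$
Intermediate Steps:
$\frac{X}{13751} + \frac{189 \cdot 102}{-35565} = - \frac{123}{13751} + \frac{189 \cdot 102}{-35565} = \left(-123\right) \frac{1}{13751} + 19278 \left(- \frac{1}{35565}\right) = - \frac{123}{13751} - \frac{6426}{11855} = - \frac{89822091}{163018105}$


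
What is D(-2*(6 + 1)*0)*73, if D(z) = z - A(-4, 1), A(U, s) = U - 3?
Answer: 511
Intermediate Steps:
A(U, s) = -3 + U
D(z) = 7 + z (D(z) = z - (-3 - 4) = z - 1*(-7) = z + 7 = 7 + z)
D(-2*(6 + 1)*0)*73 = (7 - 2*(6 + 1)*0)*73 = (7 - 2*7*0)*73 = (7 - 14*0)*73 = (7 + 0)*73 = 7*73 = 511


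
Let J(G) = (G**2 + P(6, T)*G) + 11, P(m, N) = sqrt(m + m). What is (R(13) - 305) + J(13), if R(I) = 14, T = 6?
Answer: -111 + 26*sqrt(3) ≈ -65.967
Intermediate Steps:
P(m, N) = sqrt(2)*sqrt(m) (P(m, N) = sqrt(2*m) = sqrt(2)*sqrt(m))
J(G) = 11 + G**2 + 2*G*sqrt(3) (J(G) = (G**2 + (sqrt(2)*sqrt(6))*G) + 11 = (G**2 + (2*sqrt(3))*G) + 11 = (G**2 + 2*G*sqrt(3)) + 11 = 11 + G**2 + 2*G*sqrt(3))
(R(13) - 305) + J(13) = (14 - 305) + (11 + 13**2 + 2*13*sqrt(3)) = -291 + (11 + 169 + 26*sqrt(3)) = -291 + (180 + 26*sqrt(3)) = -111 + 26*sqrt(3)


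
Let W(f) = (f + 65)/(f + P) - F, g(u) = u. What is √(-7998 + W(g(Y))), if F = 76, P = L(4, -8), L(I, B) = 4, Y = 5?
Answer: 2*I*√18149/3 ≈ 89.812*I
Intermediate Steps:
P = 4
W(f) = -76 + (65 + f)/(4 + f) (W(f) = (f + 65)/(f + 4) - 1*76 = (65 + f)/(4 + f) - 76 = -76 + (65 + f)/(4 + f))
√(-7998 + W(g(Y))) = √(-7998 + (-239 - 75*5)/(4 + 5)) = √(-7998 + (-239 - 375)/9) = √(-7998 + (⅑)*(-614)) = √(-7998 - 614/9) = √(-72596/9) = 2*I*√18149/3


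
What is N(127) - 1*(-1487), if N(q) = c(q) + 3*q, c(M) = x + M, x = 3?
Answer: 1998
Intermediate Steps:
c(M) = 3 + M
N(q) = 3 + 4*q (N(q) = (3 + q) + 3*q = 3 + 4*q)
N(127) - 1*(-1487) = (3 + 4*127) - 1*(-1487) = (3 + 508) + 1487 = 511 + 1487 = 1998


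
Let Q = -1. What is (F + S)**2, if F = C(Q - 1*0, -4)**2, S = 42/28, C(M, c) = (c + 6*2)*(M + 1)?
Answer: 9/4 ≈ 2.2500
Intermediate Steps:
C(M, c) = (1 + M)*(12 + c) (C(M, c) = (c + 12)*(1 + M) = (12 + c)*(1 + M) = (1 + M)*(12 + c))
S = 3/2 (S = 42*(1/28) = 3/2 ≈ 1.5000)
F = 0 (F = (12 - 4 + 12*(-1 - 1*0) + (-1 - 1*0)*(-4))**2 = (12 - 4 + 12*(-1 + 0) + (-1 + 0)*(-4))**2 = (12 - 4 + 12*(-1) - 1*(-4))**2 = (12 - 4 - 12 + 4)**2 = 0**2 = 0)
(F + S)**2 = (0 + 3/2)**2 = (3/2)**2 = 9/4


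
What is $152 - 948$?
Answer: $-796$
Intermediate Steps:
$152 - 948 = -796$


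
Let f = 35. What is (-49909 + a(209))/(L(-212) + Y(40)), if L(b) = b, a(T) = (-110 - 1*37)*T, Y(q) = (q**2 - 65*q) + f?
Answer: 80632/1177 ≈ 68.506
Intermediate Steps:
Y(q) = 35 + q**2 - 65*q (Y(q) = (q**2 - 65*q) + 35 = 35 + q**2 - 65*q)
a(T) = -147*T (a(T) = (-110 - 37)*T = -147*T)
(-49909 + a(209))/(L(-212) + Y(40)) = (-49909 - 147*209)/(-212 + (35 + 40**2 - 65*40)) = (-49909 - 30723)/(-212 + (35 + 1600 - 2600)) = -80632/(-212 - 965) = -80632/(-1177) = -80632*(-1/1177) = 80632/1177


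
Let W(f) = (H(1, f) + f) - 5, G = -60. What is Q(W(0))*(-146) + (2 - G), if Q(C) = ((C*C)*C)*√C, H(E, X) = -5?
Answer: 62 + 146000*I*√10 ≈ 62.0 + 4.6169e+5*I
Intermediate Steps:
W(f) = -10 + f (W(f) = (-5 + f) - 5 = -10 + f)
Q(C) = C^(7/2) (Q(C) = (C²*C)*√C = C³*√C = C^(7/2))
Q(W(0))*(-146) + (2 - G) = (-10 + 0)^(7/2)*(-146) + (2 - 1*(-60)) = (-10)^(7/2)*(-146) + (2 + 60) = -1000*I*√10*(-146) + 62 = 146000*I*√10 + 62 = 62 + 146000*I*√10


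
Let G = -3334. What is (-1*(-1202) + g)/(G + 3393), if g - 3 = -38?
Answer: 1167/59 ≈ 19.780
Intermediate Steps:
g = -35 (g = 3 - 38 = -35)
(-1*(-1202) + g)/(G + 3393) = (-1*(-1202) - 35)/(-3334 + 3393) = (1202 - 35)/59 = 1167*(1/59) = 1167/59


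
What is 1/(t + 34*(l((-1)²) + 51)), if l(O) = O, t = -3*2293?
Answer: -1/5111 ≈ -0.00019566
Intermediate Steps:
t = -6879
1/(t + 34*(l((-1)²) + 51)) = 1/(-6879 + 34*((-1)² + 51)) = 1/(-6879 + 34*(1 + 51)) = 1/(-6879 + 34*52) = 1/(-6879 + 1768) = 1/(-5111) = -1/5111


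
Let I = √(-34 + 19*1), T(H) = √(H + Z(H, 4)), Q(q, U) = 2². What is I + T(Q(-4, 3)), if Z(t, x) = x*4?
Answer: 2*√5 + I*√15 ≈ 4.4721 + 3.873*I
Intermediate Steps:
Z(t, x) = 4*x
Q(q, U) = 4
T(H) = √(16 + H) (T(H) = √(H + 4*4) = √(H + 16) = √(16 + H))
I = I*√15 (I = √(-34 + 19) = √(-15) = I*√15 ≈ 3.873*I)
I + T(Q(-4, 3)) = I*√15 + √(16 + 4) = I*√15 + √20 = I*√15 + 2*√5 = 2*√5 + I*√15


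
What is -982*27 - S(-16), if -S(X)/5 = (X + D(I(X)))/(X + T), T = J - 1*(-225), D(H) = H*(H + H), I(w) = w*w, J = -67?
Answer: -1554854/71 ≈ -21899.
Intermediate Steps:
I(w) = w²
D(H) = 2*H² (D(H) = H*(2*H) = 2*H²)
T = 158 (T = -67 - 1*(-225) = -67 + 225 = 158)
S(X) = -5*(X + 2*X⁴)/(158 + X) (S(X) = -5*(X + 2*(X²)²)/(X + 158) = -5*(X + 2*X⁴)/(158 + X))
-982*27 - S(-16) = -982*27 - (-10*(-16)⁴ - 5*(-16))/(158 - 16) = -26514 - (-10*65536 + 80)/142 = -26514 - (-655360 + 80)/142 = -26514 - (-655280)/142 = -26514 - 1*(-327640/71) = -26514 + 327640/71 = -1554854/71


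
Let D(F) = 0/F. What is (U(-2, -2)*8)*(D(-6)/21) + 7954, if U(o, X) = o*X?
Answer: 7954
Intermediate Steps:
D(F) = 0
U(o, X) = X*o
(U(-2, -2)*8)*(D(-6)/21) + 7954 = (-2*(-2)*8)*(0/21) + 7954 = (4*8)*(0*(1/21)) + 7954 = 32*0 + 7954 = 0 + 7954 = 7954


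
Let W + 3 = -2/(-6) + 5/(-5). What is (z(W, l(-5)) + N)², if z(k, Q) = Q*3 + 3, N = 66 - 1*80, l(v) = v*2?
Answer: 1681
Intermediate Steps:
l(v) = 2*v
W = -11/3 (W = -3 + (-2/(-6) + 5/(-5)) = -3 + (-2*(-⅙) + 5*(-⅕)) = -3 + (⅓ - 1) = -3 - ⅔ = -11/3 ≈ -3.6667)
N = -14 (N = 66 - 80 = -14)
z(k, Q) = 3 + 3*Q (z(k, Q) = 3*Q + 3 = 3 + 3*Q)
(z(W, l(-5)) + N)² = ((3 + 3*(2*(-5))) - 14)² = ((3 + 3*(-10)) - 14)² = ((3 - 30) - 14)² = (-27 - 14)² = (-41)² = 1681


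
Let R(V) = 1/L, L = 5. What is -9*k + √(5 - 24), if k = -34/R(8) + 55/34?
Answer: 51525/34 + I*√19 ≈ 1515.4 + 4.3589*I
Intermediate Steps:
R(V) = ⅕ (R(V) = 1/5 = ⅕)
k = -5725/34 (k = -34/⅕ + 55/34 = -34*5 + 55*(1/34) = -170 + 55/34 = -5725/34 ≈ -168.38)
-9*k + √(5 - 24) = -9*(-5725/34) + √(5 - 24) = 51525/34 + √(-19) = 51525/34 + I*√19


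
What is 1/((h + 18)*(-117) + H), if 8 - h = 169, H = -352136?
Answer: -1/335405 ≈ -2.9815e-6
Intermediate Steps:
h = -161 (h = 8 - 1*169 = 8 - 169 = -161)
1/((h + 18)*(-117) + H) = 1/((-161 + 18)*(-117) - 352136) = 1/(-143*(-117) - 352136) = 1/(16731 - 352136) = 1/(-335405) = -1/335405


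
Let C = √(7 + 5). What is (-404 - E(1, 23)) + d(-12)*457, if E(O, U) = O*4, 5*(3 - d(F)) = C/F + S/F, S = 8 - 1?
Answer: 60979/60 + 457*√3/30 ≈ 1042.7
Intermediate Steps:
S = 7
C = 2*√3 (C = √12 = 2*√3 ≈ 3.4641)
d(F) = 3 - 7/(5*F) - 2*√3/(5*F) (d(F) = 3 - ((2*√3)/F + 7/F)/5 = 3 - (2*√3/F + 7/F)/5 = 3 - (7/F + 2*√3/F)/5 = 3 + (-7/(5*F) - 2*√3/(5*F)) = 3 - 7/(5*F) - 2*√3/(5*F))
E(O, U) = 4*O
(-404 - E(1, 23)) + d(-12)*457 = (-404 - 4) + ((⅕)*(-7 - 2*√3 + 15*(-12))/(-12))*457 = (-404 - 1*4) + ((⅕)*(-1/12)*(-7 - 2*√3 - 180))*457 = (-404 - 4) + ((⅕)*(-1/12)*(-187 - 2*√3))*457 = -408 + (187/60 + √3/30)*457 = -408 + (85459/60 + 457*√3/30) = 60979/60 + 457*√3/30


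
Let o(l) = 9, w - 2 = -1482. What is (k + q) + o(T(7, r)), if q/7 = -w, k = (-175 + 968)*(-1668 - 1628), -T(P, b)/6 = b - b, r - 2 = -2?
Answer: -2603359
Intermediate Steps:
r = 0 (r = 2 - 2 = 0)
T(P, b) = 0 (T(P, b) = -6*(b - b) = -6*0 = 0)
w = -1480 (w = 2 - 1482 = -1480)
k = -2613728 (k = 793*(-3296) = -2613728)
q = 10360 (q = 7*(-1*(-1480)) = 7*1480 = 10360)
(k + q) + o(T(7, r)) = (-2613728 + 10360) + 9 = -2603368 + 9 = -2603359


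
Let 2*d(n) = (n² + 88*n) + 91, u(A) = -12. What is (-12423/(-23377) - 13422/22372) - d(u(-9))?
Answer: 53662914106/130747561 ≈ 410.43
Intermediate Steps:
d(n) = 91/2 + n²/2 + 44*n (d(n) = ((n² + 88*n) + 91)/2 = (91 + n² + 88*n)/2 = 91/2 + n²/2 + 44*n)
(-12423/(-23377) - 13422/22372) - d(u(-9)) = (-12423/(-23377) - 13422/22372) - (91/2 + (½)*(-12)² + 44*(-12)) = (-12423*(-1/23377) - 13422*1/22372) - (91/2 + (½)*144 - 528) = (12423/23377 - 6711/11186) - (91/2 + 72 - 528) = -17919369/261495122 - 1*(-821/2) = -17919369/261495122 + 821/2 = 53662914106/130747561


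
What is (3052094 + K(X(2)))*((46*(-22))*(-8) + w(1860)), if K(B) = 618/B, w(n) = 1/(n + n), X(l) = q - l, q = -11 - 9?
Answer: 202222764224945/8184 ≈ 2.4710e+10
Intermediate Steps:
q = -20
X(l) = -20 - l
w(n) = 1/(2*n)
(3052094 + K(X(2)))*((46*(-22))*(-8) + w(1860)) = (3052094 + 618/(-20 - 1*2))*((46*(-22))*(-8) + (1/2)/1860) = (3052094 + 618/(-20 - 2))*(-1012*(-8) + (1/2)*(1/1860)) = (3052094 + 618/(-22))*(8096 + 1/3720) = (3052094 + 618*(-1/22))*(30117121/3720) = (3052094 - 309/11)*(30117121/3720) = (33572725/11)*(30117121/3720) = 202222764224945/8184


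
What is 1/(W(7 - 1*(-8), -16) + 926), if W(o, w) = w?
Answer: 1/910 ≈ 0.0010989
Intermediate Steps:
1/(W(7 - 1*(-8), -16) + 926) = 1/(-16 + 926) = 1/910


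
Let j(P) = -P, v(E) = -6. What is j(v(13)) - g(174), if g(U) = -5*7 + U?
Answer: -133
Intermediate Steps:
g(U) = -35 + U
j(v(13)) - g(174) = -1*(-6) - (-35 + 174) = 6 - 1*139 = 6 - 139 = -133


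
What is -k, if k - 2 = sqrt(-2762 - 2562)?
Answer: -2 - 22*I*sqrt(11) ≈ -2.0 - 72.966*I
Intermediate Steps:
k = 2 + 22*I*sqrt(11) (k = 2 + sqrt(-2762 - 2562) = 2 + sqrt(-5324) = 2 + 22*I*sqrt(11) ≈ 2.0 + 72.966*I)
-k = -(2 + 22*I*sqrt(11)) = -2 - 22*I*sqrt(11)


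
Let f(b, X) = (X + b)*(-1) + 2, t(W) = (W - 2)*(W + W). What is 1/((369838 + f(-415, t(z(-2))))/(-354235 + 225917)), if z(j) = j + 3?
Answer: -128318/370257 ≈ -0.34656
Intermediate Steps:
z(j) = 3 + j
t(W) = 2*W*(-2 + W) (t(W) = (-2 + W)*(2*W) = 2*W*(-2 + W))
f(b, X) = 2 - X - b (f(b, X) = (-X - b) + 2 = 2 - X - b)
1/((369838 + f(-415, t(z(-2))))/(-354235 + 225917)) = 1/((369838 + (2 - 2*(3 - 2)*(-2 + (3 - 2)) - 1*(-415)))/(-354235 + 225917)) = 1/((369838 + (2 - 2*(-2 + 1) + 415))/(-128318)) = 1/((369838 + (2 - 2*(-1) + 415))*(-1/128318)) = 1/((369838 + (2 - 1*(-2) + 415))*(-1/128318)) = 1/((369838 + (2 + 2 + 415))*(-1/128318)) = 1/((369838 + 419)*(-1/128318)) = 1/(370257*(-1/128318)) = 1/(-370257/128318) = -128318/370257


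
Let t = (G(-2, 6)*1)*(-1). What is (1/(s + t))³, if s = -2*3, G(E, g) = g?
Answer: -1/1728 ≈ -0.00057870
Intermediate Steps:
t = -6 (t = (6*1)*(-1) = 6*(-1) = -6)
s = -6
(1/(s + t))³ = (1/(-6 - 6))³ = (1/(-12))³ = (-1/12)³ = -1/1728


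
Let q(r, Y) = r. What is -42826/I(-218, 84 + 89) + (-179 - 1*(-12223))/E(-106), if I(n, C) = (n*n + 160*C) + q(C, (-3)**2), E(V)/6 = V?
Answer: -233769481/11984943 ≈ -19.505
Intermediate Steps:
E(V) = 6*V
I(n, C) = n**2 + 161*C (I(n, C) = (n*n + 160*C) + C = (n**2 + 160*C) + C = n**2 + 161*C)
-42826/I(-218, 84 + 89) + (-179 - 1*(-12223))/E(-106) = -42826/((-218)**2 + 161*(84 + 89)) + (-179 - 1*(-12223))/((6*(-106))) = -42826/(47524 + 161*173) + (-179 + 12223)/(-636) = -42826/(47524 + 27853) + 12044*(-1/636) = -42826/75377 - 3011/159 = -233769481/11984943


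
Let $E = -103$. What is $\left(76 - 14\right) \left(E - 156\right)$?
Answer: $-16058$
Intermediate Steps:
$\left(76 - 14\right) \left(E - 156\right) = \left(76 - 14\right) \left(-103 - 156\right) = 62 \left(-259\right) = -16058$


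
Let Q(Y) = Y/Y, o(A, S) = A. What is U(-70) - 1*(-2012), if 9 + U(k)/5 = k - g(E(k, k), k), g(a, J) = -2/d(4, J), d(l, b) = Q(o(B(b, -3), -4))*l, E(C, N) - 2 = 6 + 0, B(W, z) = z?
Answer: 3239/2 ≈ 1619.5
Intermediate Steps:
Q(Y) = 1
E(C, N) = 8 (E(C, N) = 2 + (6 + 0) = 2 + 6 = 8)
d(l, b) = l (d(l, b) = 1*l = l)
g(a, J) = -½ (g(a, J) = -2/4 = -2*¼ = -½)
U(k) = -85/2 + 5*k (U(k) = -45 + 5*(k - 1*(-½)) = -45 + 5*(k + ½) = -45 + 5*(½ + k) = -45 + (5/2 + 5*k) = -85/2 + 5*k)
U(-70) - 1*(-2012) = (-85/2 + 5*(-70)) - 1*(-2012) = (-85/2 - 350) + 2012 = -785/2 + 2012 = 3239/2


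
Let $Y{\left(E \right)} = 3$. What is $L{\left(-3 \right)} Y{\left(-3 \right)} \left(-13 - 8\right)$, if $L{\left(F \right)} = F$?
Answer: $189$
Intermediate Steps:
$L{\left(-3 \right)} Y{\left(-3 \right)} \left(-13 - 8\right) = - 3 \cdot 3 \left(-13 - 8\right) = - 3 \cdot 3 \left(-21\right) = \left(-3\right) \left(-63\right) = 189$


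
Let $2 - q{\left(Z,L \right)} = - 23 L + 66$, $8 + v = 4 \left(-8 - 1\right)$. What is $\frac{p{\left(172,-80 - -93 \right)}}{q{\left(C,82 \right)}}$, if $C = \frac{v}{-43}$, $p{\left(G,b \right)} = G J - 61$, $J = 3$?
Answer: $\frac{455}{1822} \approx 0.24973$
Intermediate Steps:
$v = -44$ ($v = -8 + 4 \left(-8 - 1\right) = -8 + 4 \left(-9\right) = -8 - 36 = -44$)
$p{\left(G,b \right)} = -61 + 3 G$ ($p{\left(G,b \right)} = G 3 - 61 = 3 G - 61 = -61 + 3 G$)
$C = \frac{44}{43}$ ($C = - \frac{44}{-43} = \left(-44\right) \left(- \frac{1}{43}\right) = \frac{44}{43} \approx 1.0233$)
$q{\left(Z,L \right)} = -64 + 23 L$ ($q{\left(Z,L \right)} = 2 - \left(- 23 L + 66\right) = 2 - \left(66 - 23 L\right) = 2 + \left(-66 + 23 L\right) = -64 + 23 L$)
$\frac{p{\left(172,-80 - -93 \right)}}{q{\left(C,82 \right)}} = \frac{-61 + 3 \cdot 172}{-64 + 23 \cdot 82} = \frac{-61 + 516}{-64 + 1886} = \frac{455}{1822}$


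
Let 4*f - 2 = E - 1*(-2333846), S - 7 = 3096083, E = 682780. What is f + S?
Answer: 3850247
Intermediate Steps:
S = 3096090 (S = 7 + 3096083 = 3096090)
f = 754157 (f = ½ + (682780 - 1*(-2333846))/4 = ½ + (682780 + 2333846)/4 = ½ + (¼)*3016626 = ½ + 1508313/2 = 754157)
f + S = 754157 + 3096090 = 3850247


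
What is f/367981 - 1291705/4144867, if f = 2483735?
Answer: 9819428340640/1525232303527 ≈ 6.4380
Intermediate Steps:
f/367981 - 1291705/4144867 = 2483735/367981 - 1291705/4144867 = 9819428340640/1525232303527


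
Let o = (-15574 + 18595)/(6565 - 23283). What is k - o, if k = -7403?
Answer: -123760333/16718 ≈ -7402.8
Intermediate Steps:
o = -3021/16718 (o = 3021/(-16718) = 3021*(-1/16718) = -3021/16718 ≈ -0.18070)
k - o = -7403 - 1*(-3021/16718) = -7403 + 3021/16718 = -123760333/16718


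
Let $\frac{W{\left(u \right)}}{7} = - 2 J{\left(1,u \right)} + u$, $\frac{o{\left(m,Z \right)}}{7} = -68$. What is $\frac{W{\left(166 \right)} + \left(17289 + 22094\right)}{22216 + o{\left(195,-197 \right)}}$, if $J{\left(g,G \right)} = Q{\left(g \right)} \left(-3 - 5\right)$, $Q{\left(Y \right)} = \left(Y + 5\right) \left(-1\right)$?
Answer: $\frac{39873}{21740} \approx 1.8341$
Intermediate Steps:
$o{\left(m,Z \right)} = -476$ ($o{\left(m,Z \right)} = 7 \left(-68\right) = -476$)
$Q{\left(Y \right)} = -5 - Y$ ($Q{\left(Y \right)} = \left(5 + Y\right) \left(-1\right) = -5 - Y$)
$J{\left(g,G \right)} = 40 + 8 g$ ($J{\left(g,G \right)} = \left(-5 - g\right) \left(-3 - 5\right) = \left(-5 - g\right) \left(-8\right) = 40 + 8 g$)
$W{\left(u \right)} = -672 + 7 u$ ($W{\left(u \right)} = 7 \left(- 2 \left(40 + 8 \cdot 1\right) + u\right) = 7 \left(- 2 \left(40 + 8\right) + u\right) = 7 \left(\left(-2\right) 48 + u\right) = 7 \left(-96 + u\right) = -672 + 7 u$)
$\frac{W{\left(166 \right)} + \left(17289 + 22094\right)}{22216 + o{\left(195,-197 \right)}} = \frac{\left(-672 + 7 \cdot 166\right) + \left(17289 + 22094\right)}{22216 - 476} = \frac{\left(-672 + 1162\right) + 39383}{21740} = \left(490 + 39383\right) \frac{1}{21740} = 39873 \cdot \frac{1}{21740} = \frac{39873}{21740}$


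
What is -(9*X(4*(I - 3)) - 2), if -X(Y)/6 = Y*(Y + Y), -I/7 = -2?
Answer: 209090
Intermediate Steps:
I = 14 (I = -7*(-2) = 14)
X(Y) = -12*Y**2 (X(Y) = -6*Y*(Y + Y) = -6*Y*2*Y = -12*Y**2)
-(9*X(4*(I - 3)) - 2) = -(9*(-12*16*(14 - 3)**2) - 2) = -(9*(-12*(4*11)**2) - 2) = -(9*(-12*44**2) - 2) = -(9*(-12*1936) - 2) = -(9*(-23232) - 2) = -(-209088 - 2) = -1*(-209090) = 209090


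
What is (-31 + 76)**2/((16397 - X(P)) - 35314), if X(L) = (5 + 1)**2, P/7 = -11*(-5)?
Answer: -2025/18953 ≈ -0.10684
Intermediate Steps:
P = 385 (P = 7*(-11*(-5)) = 7*55 = 385)
X(L) = 36 (X(L) = 6**2 = 36)
(-31 + 76)**2/((16397 - X(P)) - 35314) = (-31 + 76)**2/((16397 - 1*36) - 35314) = 45**2/((16397 - 36) - 35314) = 2025/(16361 - 35314) = 2025/(-18953) = 2025*(-1/18953) = -2025/18953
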